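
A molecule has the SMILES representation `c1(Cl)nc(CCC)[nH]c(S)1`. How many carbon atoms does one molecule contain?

6

Atom tally by fragment:
  imidazole ring core → C:3 H:4 N:2
  (− 3 ring H displaced by substituents)
  + Cl → Cl:1
  + CH2CH2CH3 → C:3 H:7
  + SH → S:1 H:1
Element totals:
  C: 6
  H: 9
  Cl: 1
  N: 2
  S: 1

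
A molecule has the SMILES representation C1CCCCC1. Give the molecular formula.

C6H12

Atom tally by fragment:
  cyclohexane ring core → C:6 H:12
Element totals:
  C: 6
  H: 12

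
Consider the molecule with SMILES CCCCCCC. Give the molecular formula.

C7H16

Atom tally by fragment:
  CH3 → C:1 H:3
  CH2 → C:1 H:2
  CH2 → C:1 H:2
  CH2 → C:1 H:2
  CH2 → C:1 H:2
  CH2 → C:1 H:2
  CH3 → C:1 H:3
Element totals:
  C: 7
  H: 16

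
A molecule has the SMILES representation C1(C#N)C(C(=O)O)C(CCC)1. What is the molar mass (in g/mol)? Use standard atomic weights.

Atom tally by fragment:
  cyclopropane ring core → C:3 H:6
  (− 3 ring H displaced by substituents)
  + CN → C:1 N:1
  + COOH → C:1 H:1 O:2
  + CH2CH2CH3 → C:3 H:7
Element totals:
  C: 8
  H: 11
  N: 1
  O: 2
Molecular formula: C8H11NO2.
  M = 8(12.011) + 11(1.008) + 14.007 + 2(15.999)
    = 96.088 + 11.088 + 14.007 + 31.998 = 153.181

153.18 g/mol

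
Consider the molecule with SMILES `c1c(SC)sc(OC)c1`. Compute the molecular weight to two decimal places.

Atom tally by fragment:
  thiophene ring core → C:4 H:4 S:1
  (− 2 ring H displaced by substituents)
  + SCH3 → C:1 H:3 S:1
  + OCH3 → C:1 H:3 O:1
Element totals:
  C: 6
  H: 8
  O: 1
  S: 2
Molecular formula: C6H8OS2.
  M = 6(12.011) + 8(1.008) + 15.999 + 2(32.06)
    = 72.066 + 8.064 + 15.999 + 64.120 = 160.249

160.25 g/mol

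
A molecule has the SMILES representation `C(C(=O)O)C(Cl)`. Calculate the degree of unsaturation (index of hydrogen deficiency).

1

Atom tally by fragment:
  HOOCCH2 → C:2 H:3 O:2
  CH2Cl → C:1 H:2 Cl:1
Element totals:
  C: 3
  H: 5
  Cl: 1
  O: 2
Molecular formula: C3H5ClO2.
DoU = (2C + 2 + N − H − X) / 2 = (2·3 + 2 + 0 − 5 − 1) / 2 = 1.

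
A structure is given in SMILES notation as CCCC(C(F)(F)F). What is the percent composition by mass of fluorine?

Atom tally by fragment:
  CH3 → C:1 H:3
  CH2 → C:1 H:2
  CH2 → C:1 H:2
  CH2CF3 → C:2 H:2 F:3
Element totals:
  C: 5
  H: 9
  F: 3
Molecular formula: C5H9F3.
Molar mass = 126.121 g/mol.
Mass from F: 3 × 18.998 = 56.994 g/mol.
%F = 56.994 / 126.121 × 100 = 45.19%.

45.19%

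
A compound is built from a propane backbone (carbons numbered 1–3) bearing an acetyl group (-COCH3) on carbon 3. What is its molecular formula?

C5H10O

Atom tally by fragment:
  CH3 → C:1 H:3
  CH2 → C:1 H:2
  CH2COCH3 → C:3 H:5 O:1
Element totals:
  C: 5
  H: 10
  O: 1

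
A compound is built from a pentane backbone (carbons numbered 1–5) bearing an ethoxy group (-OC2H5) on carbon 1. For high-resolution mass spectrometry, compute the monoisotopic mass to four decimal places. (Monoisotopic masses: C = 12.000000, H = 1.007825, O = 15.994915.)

116.1201

Atom tally by fragment:
  C2H5OCH2 → C:3 H:7 O:1
  CH2 → C:1 H:2
  CH2 → C:1 H:2
  CH2 → C:1 H:2
  CH3 → C:1 H:3
Element totals:
  C: 7
  H: 16
  O: 1
Molecular formula: C7H16O.
  M = 7(12.0) + 16(1.007825) + 15.994915
    = 84.000000 + 16.125200 + 15.994915 = 116.120115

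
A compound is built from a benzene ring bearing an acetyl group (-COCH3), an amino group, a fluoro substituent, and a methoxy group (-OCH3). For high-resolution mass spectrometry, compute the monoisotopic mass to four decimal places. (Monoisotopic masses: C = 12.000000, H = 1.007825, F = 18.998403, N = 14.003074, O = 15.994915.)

183.0696

Atom tally by fragment:
  benzene ring core → C:6 H:6
  (− 4 ring H displaced by substituents)
  + COCH3 → C:2 H:3 O:1
  + NH2 → N:1 H:2
  + F → F:1
  + OCH3 → C:1 H:3 O:1
Element totals:
  C: 9
  H: 10
  F: 1
  N: 1
  O: 2
Molecular formula: C9H10FNO2.
  M = 9(12.0) + 10(1.007825) + 18.998403 + 14.003074 + 2(15.994915)
    = 108.000000 + 10.078250 + 18.998403 + 14.003074 + 31.989830 = 183.069557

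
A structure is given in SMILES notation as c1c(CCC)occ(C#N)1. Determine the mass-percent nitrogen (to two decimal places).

Atom tally by fragment:
  furan ring core → C:4 H:4 O:1
  (− 2 ring H displaced by substituents)
  + CH2CH2CH3 → C:3 H:7
  + CN → C:1 N:1
Element totals:
  C: 8
  H: 9
  N: 1
  O: 1
Molecular formula: C8H9NO.
Molar mass = 135.166 g/mol.
Mass from N: 1 × 14.007 = 14.007 g/mol.
%N = 14.007 / 135.166 × 100 = 10.36%.

10.36%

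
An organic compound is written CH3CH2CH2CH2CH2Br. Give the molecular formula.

Atom tally by fragment:
  CH3 → C:1 H:3
  CH2 → C:1 H:2
  CH2 → C:1 H:2
  CH2 → C:1 H:2
  CH2Br → C:1 H:2 Br:1
Element totals:
  C: 5
  H: 11
  Br: 1

C5H11Br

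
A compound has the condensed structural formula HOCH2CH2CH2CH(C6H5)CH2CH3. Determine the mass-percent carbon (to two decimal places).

80.85%

Atom tally by fragment:
  HOCH2 → C:1 H:3 O:1
  CH2 → C:1 H:2
  CH2 → C:1 H:2
  CH(C6H5) → C:7 H:6
  CH2 → C:1 H:2
  CH3 → C:1 H:3
Element totals:
  C: 12
  H: 18
  O: 1
Molecular formula: C12H18O.
Molar mass = 178.275 g/mol.
Mass from C: 12 × 12.011 = 144.132 g/mol.
%C = 144.132 / 178.275 × 100 = 80.85%.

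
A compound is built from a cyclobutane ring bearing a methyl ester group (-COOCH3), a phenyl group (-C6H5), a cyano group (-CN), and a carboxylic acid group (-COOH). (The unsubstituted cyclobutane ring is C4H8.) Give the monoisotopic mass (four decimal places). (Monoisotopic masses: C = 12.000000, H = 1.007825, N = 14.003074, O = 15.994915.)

Atom tally by fragment:
  cyclobutane ring core → C:4 H:8
  (− 4 ring H displaced by substituents)
  + COOCH3 → C:2 H:3 O:2
  + C6H5 → C:6 H:5
  + CN → C:1 N:1
  + COOH → C:1 H:1 O:2
Element totals:
  C: 14
  H: 13
  N: 1
  O: 4
Molecular formula: C14H13NO4.
  M = 14(12.0) + 13(1.007825) + 14.003074 + 4(15.994915)
    = 168.000000 + 13.101725 + 14.003074 + 63.979660 = 259.084459

259.0845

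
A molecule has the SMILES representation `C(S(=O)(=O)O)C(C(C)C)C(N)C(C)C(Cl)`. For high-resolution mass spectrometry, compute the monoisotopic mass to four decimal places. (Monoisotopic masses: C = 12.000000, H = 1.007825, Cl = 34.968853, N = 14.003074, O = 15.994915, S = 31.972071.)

Atom tally by fragment:
  HO3SCH2 → C:1 H:3 S:1 O:3
  CH(CH(CH3)2) → C:4 H:8
  CH(NH2) → C:1 H:3 N:1
  CH(CH3) → C:2 H:4
  CH2Cl → C:1 H:2 Cl:1
Element totals:
  C: 9
  H: 20
  Cl: 1
  N: 1
  O: 3
  S: 1
Molecular formula: C9H20ClNO3S.
  M = 9(12.0) + 20(1.007825) + 34.968853 + 14.003074 + 3(15.994915) + 31.972071
    = 108.000000 + 20.156500 + 34.968853 + 14.003074 + 47.984745 + 31.972071 = 257.085243

257.0852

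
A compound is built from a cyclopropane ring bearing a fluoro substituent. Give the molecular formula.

C3H5F

Atom tally by fragment:
  cyclopropane ring core → C:3 H:6
  (− 1 ring H displaced by substituents)
  + F → F:1
Element totals:
  C: 3
  H: 5
  F: 1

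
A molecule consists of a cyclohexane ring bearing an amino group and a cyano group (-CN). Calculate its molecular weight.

124.19 g/mol

Atom tally by fragment:
  cyclohexane ring core → C:6 H:12
  (− 2 ring H displaced by substituents)
  + NH2 → N:1 H:2
  + CN → C:1 N:1
Element totals:
  C: 7
  H: 12
  N: 2
Molecular formula: C7H12N2.
  M = 7(12.011) + 12(1.008) + 2(14.007)
    = 84.077 + 12.096 + 28.014 = 124.187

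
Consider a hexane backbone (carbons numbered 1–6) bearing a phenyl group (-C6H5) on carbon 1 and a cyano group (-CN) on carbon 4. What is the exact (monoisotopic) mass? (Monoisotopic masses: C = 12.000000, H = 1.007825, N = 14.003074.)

187.1361

Atom tally by fragment:
  C6H5CH2 → C:7 H:7
  CH2 → C:1 H:2
  CH2 → C:1 H:2
  CH(CN) → C:2 H:1 N:1
  CH2 → C:1 H:2
  CH3 → C:1 H:3
Element totals:
  C: 13
  H: 17
  N: 1
Molecular formula: C13H17N.
  M = 13(12.0) + 17(1.007825) + 14.003074
    = 156.000000 + 17.133025 + 14.003074 = 187.136099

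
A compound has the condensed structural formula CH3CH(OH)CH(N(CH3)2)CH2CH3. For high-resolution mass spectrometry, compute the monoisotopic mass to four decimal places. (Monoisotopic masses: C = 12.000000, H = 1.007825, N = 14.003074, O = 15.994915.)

131.1310

Element totals:
  C: 7
  H: 17
  N: 1
  O: 1
Molecular formula: C7H17NO.
  M = 7(12.0) + 17(1.007825) + 14.003074 + 15.994915
    = 84.000000 + 17.133025 + 14.003074 + 15.994915 = 131.131014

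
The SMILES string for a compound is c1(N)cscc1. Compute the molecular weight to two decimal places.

99.15 g/mol

Atom tally by fragment:
  thiophene ring core → C:4 H:4 S:1
  (− 1 ring H displaced by substituents)
  + NH2 → N:1 H:2
Element totals:
  C: 4
  H: 5
  N: 1
  S: 1
Molecular formula: C4H5NS.
  M = 4(12.011) + 5(1.008) + 14.007 + 32.06
    = 48.044 + 5.040 + 14.007 + 32.060 = 99.151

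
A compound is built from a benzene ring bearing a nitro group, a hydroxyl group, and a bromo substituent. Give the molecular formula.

Atom tally by fragment:
  benzene ring core → C:6 H:6
  (− 3 ring H displaced by substituents)
  + NO2 → N:1 O:2
  + OH → O:1 H:1
  + Br → Br:1
Element totals:
  C: 6
  H: 4
  Br: 1
  N: 1
  O: 3

C6H4BrNO3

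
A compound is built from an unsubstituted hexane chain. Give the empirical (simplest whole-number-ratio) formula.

C3H7

Atom tally by fragment:
  CH3 → C:1 H:3
  CH2 → C:1 H:2
  CH2 → C:1 H:2
  CH2 → C:1 H:2
  CH2 → C:1 H:2
  CH3 → C:1 H:3
Element totals:
  C: 6
  H: 14
Molecular formula: C6H14.
gcd of subscripts = 2; dividing each by 2:
  C: 6/2 = 3
  H: 14/2 = 7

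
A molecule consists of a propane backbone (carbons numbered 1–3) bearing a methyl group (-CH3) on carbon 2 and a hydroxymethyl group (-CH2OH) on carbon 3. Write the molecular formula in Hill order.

Atom tally by fragment:
  CH3 → C:1 H:3
  CH(CH3) → C:2 H:4
  CH2CH2OH → C:2 H:5 O:1
Element totals:
  C: 5
  H: 12
  O: 1

C5H12O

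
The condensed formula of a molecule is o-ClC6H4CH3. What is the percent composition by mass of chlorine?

28.01%

Element totals:
  C: 7
  H: 7
  Cl: 1
Molecular formula: C7H7Cl.
Molar mass = 126.583 g/mol.
Mass from Cl: 1 × 35.45 = 35.450 g/mol.
%Cl = 35.450 / 126.583 × 100 = 28.01%.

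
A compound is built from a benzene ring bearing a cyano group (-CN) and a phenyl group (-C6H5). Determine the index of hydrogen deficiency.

10

Atom tally by fragment:
  benzene ring core → C:6 H:6
  (− 2 ring H displaced by substituents)
  + CN → C:1 N:1
  + C6H5 → C:6 H:5
Element totals:
  C: 13
  H: 9
  N: 1
Molecular formula: C13H9N.
DoU = (2C + 2 + N − H − X) / 2 = (2·13 + 2 + 1 − 9 − 0) / 2 = 10.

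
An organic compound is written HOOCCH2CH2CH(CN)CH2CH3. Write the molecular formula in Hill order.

Element totals:
  C: 7
  H: 11
  N: 1
  O: 2

C7H11NO2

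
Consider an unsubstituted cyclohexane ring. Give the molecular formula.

C6H12

Atom tally by fragment:
  cyclohexane ring core → C:6 H:12
Element totals:
  C: 6
  H: 12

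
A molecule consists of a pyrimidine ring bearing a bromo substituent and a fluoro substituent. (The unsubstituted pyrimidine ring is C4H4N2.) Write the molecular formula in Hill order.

C4H2BrFN2

Atom tally by fragment:
  pyrimidine ring core → C:4 H:4 N:2
  (− 2 ring H displaced by substituents)
  + Br → Br:1
  + F → F:1
Element totals:
  C: 4
  H: 2
  Br: 1
  F: 1
  N: 2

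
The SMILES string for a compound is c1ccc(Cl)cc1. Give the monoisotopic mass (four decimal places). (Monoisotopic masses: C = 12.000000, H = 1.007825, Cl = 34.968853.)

Atom tally by fragment:
  benzene ring core → C:6 H:6
  (− 1 ring H displaced by substituents)
  + Cl → Cl:1
Element totals:
  C: 6
  H: 5
  Cl: 1
Molecular formula: C6H5Cl.
  M = 6(12.0) + 5(1.007825) + 34.968853
    = 72.000000 + 5.039125 + 34.968853 = 112.007978

112.0080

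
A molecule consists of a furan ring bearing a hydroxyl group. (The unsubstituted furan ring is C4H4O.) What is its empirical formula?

C2H2O

Atom tally by fragment:
  furan ring core → C:4 H:4 O:1
  (− 1 ring H displaced by substituents)
  + OH → O:1 H:1
Element totals:
  C: 4
  H: 4
  O: 2
Molecular formula: C4H4O2.
gcd of subscripts = 2; dividing each by 2:
  C: 4/2 = 2
  H: 4/2 = 2
  O: 2/2 = 1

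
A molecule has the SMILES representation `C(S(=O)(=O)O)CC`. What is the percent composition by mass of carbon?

29.02%

Atom tally by fragment:
  HO3SCH2 → C:1 H:3 S:1 O:3
  CH2 → C:1 H:2
  CH3 → C:1 H:3
Element totals:
  C: 3
  H: 8
  O: 3
  S: 1
Molecular formula: C3H8O3S.
Molar mass = 124.154 g/mol.
Mass from C: 3 × 12.011 = 36.033 g/mol.
%C = 36.033 / 124.154 × 100 = 29.02%.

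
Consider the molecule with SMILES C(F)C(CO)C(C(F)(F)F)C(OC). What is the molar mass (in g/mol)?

204.16 g/mol

Atom tally by fragment:
  FCH2 → C:1 H:2 F:1
  CH(CH2OH) → C:2 H:4 O:1
  CH(CF3) → C:2 H:1 F:3
  CH2OCH3 → C:2 H:5 O:1
Element totals:
  C: 7
  H: 12
  F: 4
  O: 2
Molecular formula: C7H12F4O2.
  M = 7(12.011) + 12(1.008) + 4(18.998) + 2(15.999)
    = 84.077 + 12.096 + 75.992 + 31.998 = 204.163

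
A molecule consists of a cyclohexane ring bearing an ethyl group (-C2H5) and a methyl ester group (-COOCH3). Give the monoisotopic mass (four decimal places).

170.1307

Atom tally by fragment:
  cyclohexane ring core → C:6 H:12
  (− 2 ring H displaced by substituents)
  + C2H5 → C:2 H:5
  + COOCH3 → C:2 H:3 O:2
Element totals:
  C: 10
  H: 18
  O: 2
Molecular formula: C10H18O2.
  M = 10(12.0) + 18(1.007825) + 2(15.994915)
    = 120.000000 + 18.140850 + 31.989830 = 170.130680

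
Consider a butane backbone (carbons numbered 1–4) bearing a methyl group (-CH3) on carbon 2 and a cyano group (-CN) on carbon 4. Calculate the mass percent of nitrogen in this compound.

Atom tally by fragment:
  CH3 → C:1 H:3
  CH(CH3) → C:2 H:4
  CH2 → C:1 H:2
  CH2CN → C:2 H:2 N:1
Element totals:
  C: 6
  H: 11
  N: 1
Molecular formula: C6H11N.
Molar mass = 97.161 g/mol.
Mass from N: 1 × 14.007 = 14.007 g/mol.
%N = 14.007 / 97.161 × 100 = 14.42%.

14.42%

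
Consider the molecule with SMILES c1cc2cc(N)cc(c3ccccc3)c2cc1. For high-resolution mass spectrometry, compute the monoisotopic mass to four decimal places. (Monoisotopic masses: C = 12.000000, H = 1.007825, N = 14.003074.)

219.1048

Atom tally by fragment:
  naphthalene ring system core → C:10 H:8
  (− 2 ring H displaced by substituents)
  + NH2 → N:1 H:2
  + C6H5 → C:6 H:5
Element totals:
  C: 16
  H: 13
  N: 1
Molecular formula: C16H13N.
  M = 16(12.0) + 13(1.007825) + 14.003074
    = 192.000000 + 13.101725 + 14.003074 = 219.104799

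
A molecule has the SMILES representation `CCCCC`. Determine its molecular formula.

Atom tally by fragment:
  CH3 → C:1 H:3
  CH2 → C:1 H:2
  CH2 → C:1 H:2
  CH2 → C:1 H:2
  CH3 → C:1 H:3
Element totals:
  C: 5
  H: 12

C5H12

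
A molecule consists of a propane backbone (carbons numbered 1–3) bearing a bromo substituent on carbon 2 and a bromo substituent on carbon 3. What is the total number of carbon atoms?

Atom tally by fragment:
  CH3 → C:1 H:3
  CH(Br) → C:1 H:1 Br:1
  CH2Br → C:1 H:2 Br:1
Element totals:
  C: 3
  H: 6
  Br: 2

3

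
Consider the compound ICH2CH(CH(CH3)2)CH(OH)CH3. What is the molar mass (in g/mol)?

242.10 g/mol

Atom tally by fragment:
  ICH2 → C:1 H:2 I:1
  CH(CH(CH3)2) → C:4 H:8
  CH(OH) → C:1 H:2 O:1
  CH3 → C:1 H:3
Element totals:
  C: 7
  H: 15
  I: 1
  O: 1
Molecular formula: C7H15IO.
  M = 7(12.011) + 15(1.008) + 126.904 + 15.999
    = 84.077 + 15.120 + 126.904 + 15.999 = 242.100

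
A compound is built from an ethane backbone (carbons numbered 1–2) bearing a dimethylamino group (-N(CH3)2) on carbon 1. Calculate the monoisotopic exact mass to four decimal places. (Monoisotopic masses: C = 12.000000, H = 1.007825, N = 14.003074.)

Atom tally by fragment:
  (CH3)2NCH2 → C:3 H:8 N:1
  CH3 → C:1 H:3
Element totals:
  C: 4
  H: 11
  N: 1
Molecular formula: C4H11N.
  M = 4(12.0) + 11(1.007825) + 14.003074
    = 48.000000 + 11.086075 + 14.003074 = 73.089149

73.0891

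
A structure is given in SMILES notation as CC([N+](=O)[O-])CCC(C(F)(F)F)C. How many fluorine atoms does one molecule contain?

3

Atom tally by fragment:
  CH3 → C:1 H:3
  CH(NO2) → C:1 H:1 N:1 O:2
  CH2 → C:1 H:2
  CH2 → C:1 H:2
  CH(CF3) → C:2 H:1 F:3
  CH3 → C:1 H:3
Element totals:
  C: 7
  H: 12
  F: 3
  N: 1
  O: 2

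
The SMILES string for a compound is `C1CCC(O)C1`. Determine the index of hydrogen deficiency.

1

Atom tally by fragment:
  cyclopentane ring core → C:5 H:10
  (− 1 ring H displaced by substituents)
  + OH → O:1 H:1
Element totals:
  C: 5
  H: 10
  O: 1
Molecular formula: C5H10O.
DoU = (2C + 2 + N − H − X) / 2 = (2·5 + 2 + 0 − 10 − 0) / 2 = 1.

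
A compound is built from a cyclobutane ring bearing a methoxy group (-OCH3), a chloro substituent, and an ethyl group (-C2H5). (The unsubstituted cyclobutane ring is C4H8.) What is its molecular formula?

C7H13ClO

Atom tally by fragment:
  cyclobutane ring core → C:4 H:8
  (− 3 ring H displaced by substituents)
  + OCH3 → C:1 H:3 O:1
  + Cl → Cl:1
  + C2H5 → C:2 H:5
Element totals:
  C: 7
  H: 13
  Cl: 1
  O: 1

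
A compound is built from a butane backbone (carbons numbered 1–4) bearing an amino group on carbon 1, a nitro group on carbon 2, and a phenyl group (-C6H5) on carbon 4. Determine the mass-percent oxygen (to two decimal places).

16.47%

Atom tally by fragment:
  H2NCH2 → C:1 H:4 N:1
  CH(NO2) → C:1 H:1 N:1 O:2
  CH2 → C:1 H:2
  CH2C6H5 → C:7 H:7
Element totals:
  C: 10
  H: 14
  N: 2
  O: 2
Molecular formula: C10H14N2O2.
Molar mass = 194.234 g/mol.
Mass from O: 2 × 15.999 = 31.998 g/mol.
%O = 31.998 / 194.234 × 100 = 16.47%.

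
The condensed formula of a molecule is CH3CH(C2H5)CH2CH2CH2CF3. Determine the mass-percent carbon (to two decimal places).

57.13%

Element totals:
  C: 8
  H: 15
  F: 3
Molecular formula: C8H15F3.
Molar mass = 168.202 g/mol.
Mass from C: 8 × 12.011 = 96.088 g/mol.
%C = 96.088 / 168.202 × 100 = 57.13%.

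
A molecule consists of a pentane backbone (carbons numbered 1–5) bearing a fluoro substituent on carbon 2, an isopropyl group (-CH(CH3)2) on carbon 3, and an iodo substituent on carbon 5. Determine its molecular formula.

Atom tally by fragment:
  CH3 → C:1 H:3
  CH(F) → C:1 H:1 F:1
  CH(CH(CH3)2) → C:4 H:8
  CH2 → C:1 H:2
  CH2I → C:1 H:2 I:1
Element totals:
  C: 8
  H: 16
  F: 1
  I: 1

C8H16FI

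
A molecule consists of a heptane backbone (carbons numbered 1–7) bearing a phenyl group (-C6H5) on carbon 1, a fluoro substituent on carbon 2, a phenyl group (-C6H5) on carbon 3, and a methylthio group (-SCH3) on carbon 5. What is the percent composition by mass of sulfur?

10.13%

Atom tally by fragment:
  C6H5CH2 → C:7 H:7
  CH(F) → C:1 H:1 F:1
  CH(C6H5) → C:7 H:6
  CH2 → C:1 H:2
  CH(SCH3) → C:2 H:4 S:1
  CH2 → C:1 H:2
  CH3 → C:1 H:3
Element totals:
  C: 20
  H: 25
  F: 1
  S: 1
Molecular formula: C20H25FS.
Molar mass = 316.478 g/mol.
Mass from S: 1 × 32.06 = 32.060 g/mol.
%S = 32.060 / 316.478 × 100 = 10.13%.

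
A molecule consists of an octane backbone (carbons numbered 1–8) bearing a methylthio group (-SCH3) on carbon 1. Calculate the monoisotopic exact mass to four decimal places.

160.1286

Atom tally by fragment:
  CH3SCH2 → C:2 H:5 S:1
  CH2 → C:1 H:2
  CH2 → C:1 H:2
  CH2 → C:1 H:2
  CH2 → C:1 H:2
  CH2 → C:1 H:2
  CH2 → C:1 H:2
  CH3 → C:1 H:3
Element totals:
  C: 9
  H: 20
  S: 1
Molecular formula: C9H20S.
  M = 9(12.0) + 20(1.007825) + 31.972071
    = 108.000000 + 20.156500 + 31.972071 = 160.128571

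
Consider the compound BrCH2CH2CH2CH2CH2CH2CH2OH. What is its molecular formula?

Element totals:
  C: 7
  H: 15
  Br: 1
  O: 1

C7H15BrO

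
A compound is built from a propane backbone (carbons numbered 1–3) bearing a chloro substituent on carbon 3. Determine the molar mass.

Atom tally by fragment:
  CH3 → C:1 H:3
  CH2 → C:1 H:2
  CH2Cl → C:1 H:2 Cl:1
Element totals:
  C: 3
  H: 7
  Cl: 1
Molecular formula: C3H7Cl.
  M = 3(12.011) + 7(1.008) + 35.45
    = 36.033 + 7.056 + 35.450 = 78.539

78.54 g/mol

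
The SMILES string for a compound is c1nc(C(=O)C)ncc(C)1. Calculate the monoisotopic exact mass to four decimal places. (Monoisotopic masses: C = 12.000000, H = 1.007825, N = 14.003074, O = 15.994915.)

Atom tally by fragment:
  pyrimidine ring core → C:4 H:4 N:2
  (− 2 ring H displaced by substituents)
  + COCH3 → C:2 H:3 O:1
  + CH3 → C:1 H:3
Element totals:
  C: 7
  H: 8
  N: 2
  O: 1
Molecular formula: C7H8N2O.
  M = 7(12.0) + 8(1.007825) + 2(14.003074) + 15.994915
    = 84.000000 + 8.062600 + 28.006148 + 15.994915 = 136.063663

136.0637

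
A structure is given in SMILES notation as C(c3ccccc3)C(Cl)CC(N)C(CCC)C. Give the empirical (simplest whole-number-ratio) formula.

Atom tally by fragment:
  C6H5CH2 → C:7 H:7
  CH(Cl) → C:1 H:1 Cl:1
  CH2 → C:1 H:2
  CH(NH2) → C:1 H:3 N:1
  CH(CH2CH2CH3) → C:4 H:8
  CH3 → C:1 H:3
Element totals:
  C: 15
  H: 24
  Cl: 1
  N: 1
Molecular formula: C15H24ClN.
gcd of subscripts (15, 1, 24, 1) = 1, so the empirical formula equals the molecular formula.

C15H24ClN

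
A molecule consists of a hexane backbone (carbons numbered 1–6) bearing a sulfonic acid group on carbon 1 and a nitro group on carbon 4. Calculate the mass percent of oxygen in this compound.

Atom tally by fragment:
  HO3SCH2 → C:1 H:3 S:1 O:3
  CH2 → C:1 H:2
  CH2 → C:1 H:2
  CH(NO2) → C:1 H:1 N:1 O:2
  CH2 → C:1 H:2
  CH3 → C:1 H:3
Element totals:
  C: 6
  H: 13
  N: 1
  O: 5
  S: 1
Molecular formula: C6H13NO5S.
Molar mass = 211.232 g/mol.
Mass from O: 5 × 15.999 = 79.995 g/mol.
%O = 79.995 / 211.232 × 100 = 37.87%.

37.87%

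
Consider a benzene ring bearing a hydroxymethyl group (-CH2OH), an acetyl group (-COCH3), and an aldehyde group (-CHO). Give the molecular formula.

Atom tally by fragment:
  benzene ring core → C:6 H:6
  (− 3 ring H displaced by substituents)
  + CH2OH → C:1 H:3 O:1
  + COCH3 → C:2 H:3 O:1
  + CHO → C:1 H:1 O:1
Element totals:
  C: 10
  H: 10
  O: 3

C10H10O3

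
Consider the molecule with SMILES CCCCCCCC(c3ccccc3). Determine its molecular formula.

Atom tally by fragment:
  CH3 → C:1 H:3
  CH2 → C:1 H:2
  CH2 → C:1 H:2
  CH2 → C:1 H:2
  CH2 → C:1 H:2
  CH2 → C:1 H:2
  CH2 → C:1 H:2
  CH2C6H5 → C:7 H:7
Element totals:
  C: 14
  H: 22

C14H22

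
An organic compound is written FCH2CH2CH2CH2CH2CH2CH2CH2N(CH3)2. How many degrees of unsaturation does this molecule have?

Element totals:
  C: 10
  H: 22
  F: 1
  N: 1
Molecular formula: C10H22FN.
DoU = (2C + 2 + N − H − X) / 2 = (2·10 + 2 + 1 − 22 − 1) / 2 = 0.

0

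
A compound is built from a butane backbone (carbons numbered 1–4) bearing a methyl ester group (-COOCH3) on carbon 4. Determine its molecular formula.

C6H12O2

Atom tally by fragment:
  CH3 → C:1 H:3
  CH2 → C:1 H:2
  CH2 → C:1 H:2
  CH2COOCH3 → C:3 H:5 O:2
Element totals:
  C: 6
  H: 12
  O: 2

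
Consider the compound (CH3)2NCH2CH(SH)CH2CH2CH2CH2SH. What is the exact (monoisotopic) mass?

193.0959

Atom tally by fragment:
  (CH3)2NCH2 → C:3 H:8 N:1
  CH(SH) → C:1 H:2 S:1
  CH2 → C:1 H:2
  CH2 → C:1 H:2
  CH2 → C:1 H:2
  CH2SH → C:1 H:3 S:1
Element totals:
  C: 8
  H: 19
  N: 1
  S: 2
Molecular formula: C8H19NS2.
  M = 8(12.0) + 19(1.007825) + 14.003074 + 2(31.972071)
    = 96.000000 + 19.148675 + 14.003074 + 63.944142 = 193.095891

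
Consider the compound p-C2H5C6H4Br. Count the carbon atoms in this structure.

Atom tally by fragment:
  benzene ring core → C:6 H:6
  (− 2 ring H displaced by substituents)
  + C2H5 → C:2 H:5
  + Br → Br:1
Element totals:
  C: 8
  H: 9
  Br: 1

8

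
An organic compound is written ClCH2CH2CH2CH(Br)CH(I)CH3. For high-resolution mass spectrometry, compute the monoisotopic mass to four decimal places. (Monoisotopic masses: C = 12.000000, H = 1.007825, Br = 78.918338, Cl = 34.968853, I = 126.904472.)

Atom tally by fragment:
  ClCH2 → C:1 H:2 Cl:1
  CH2 → C:1 H:2
  CH2 → C:1 H:2
  CH(Br) → C:1 H:1 Br:1
  CH(I) → C:1 H:1 I:1
  CH3 → C:1 H:3
Element totals:
  C: 6
  H: 11
  Br: 1
  Cl: 1
  I: 1
Molecular formula: C6H11BrClI.
  M = 6(12.0) + 11(1.007825) + 78.918338 + 34.968853 + 126.904472
    = 72.000000 + 11.086075 + 78.918338 + 34.968853 + 126.904472 = 323.877738

323.8777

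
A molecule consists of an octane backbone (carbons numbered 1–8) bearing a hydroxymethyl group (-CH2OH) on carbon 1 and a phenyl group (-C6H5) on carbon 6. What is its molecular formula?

Atom tally by fragment:
  HOCH2CH2 → C:2 H:5 O:1
  CH2 → C:1 H:2
  CH2 → C:1 H:2
  CH2 → C:1 H:2
  CH2 → C:1 H:2
  CH(C6H5) → C:7 H:6
  CH2 → C:1 H:2
  CH3 → C:1 H:3
Element totals:
  C: 15
  H: 24
  O: 1

C15H24O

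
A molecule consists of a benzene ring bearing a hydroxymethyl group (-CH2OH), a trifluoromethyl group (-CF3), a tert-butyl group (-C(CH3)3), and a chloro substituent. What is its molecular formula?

C12H14ClF3O

Atom tally by fragment:
  benzene ring core → C:6 H:6
  (− 4 ring H displaced by substituents)
  + CH2OH → C:1 H:3 O:1
  + CF3 → C:1 F:3
  + C(CH3)3 → C:4 H:9
  + Cl → Cl:1
Element totals:
  C: 12
  H: 14
  Cl: 1
  F: 3
  O: 1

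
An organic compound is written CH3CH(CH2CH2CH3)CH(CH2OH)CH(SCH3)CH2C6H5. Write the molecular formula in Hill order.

C16H26OS

Element totals:
  C: 16
  H: 26
  O: 1
  S: 1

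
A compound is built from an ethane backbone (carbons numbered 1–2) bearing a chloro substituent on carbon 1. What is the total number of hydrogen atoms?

5

Atom tally by fragment:
  ClCH2 → C:1 H:2 Cl:1
  CH3 → C:1 H:3
Element totals:
  C: 2
  H: 5
  Cl: 1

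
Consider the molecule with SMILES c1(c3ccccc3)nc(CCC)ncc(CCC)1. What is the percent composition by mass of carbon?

Atom tally by fragment:
  pyrimidine ring core → C:4 H:4 N:2
  (− 3 ring H displaced by substituents)
  + C6H5 → C:6 H:5
  + CH2CH2CH3 → C:3 H:7
  + CH2CH2CH3 → C:3 H:7
Element totals:
  C: 16
  H: 20
  N: 2
Molecular formula: C16H20N2.
Molar mass = 240.350 g/mol.
Mass from C: 16 × 12.011 = 192.176 g/mol.
%C = 192.176 / 240.350 × 100 = 79.96%.

79.96%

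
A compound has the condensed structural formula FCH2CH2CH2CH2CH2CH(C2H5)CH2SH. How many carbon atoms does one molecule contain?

Atom tally by fragment:
  FCH2 → C:1 H:2 F:1
  CH2 → C:1 H:2
  CH2 → C:1 H:2
  CH2 → C:1 H:2
  CH2 → C:1 H:2
  CH(C2H5) → C:3 H:6
  CH2SH → C:1 H:3 S:1
Element totals:
  C: 9
  H: 19
  F: 1
  S: 1

9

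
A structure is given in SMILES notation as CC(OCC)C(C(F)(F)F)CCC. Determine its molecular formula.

Atom tally by fragment:
  CH3 → C:1 H:3
  CH(OC2H5) → C:3 H:6 O:1
  CH(CF3) → C:2 H:1 F:3
  CH2 → C:1 H:2
  CH2 → C:1 H:2
  CH3 → C:1 H:3
Element totals:
  C: 9
  H: 17
  F: 3
  O: 1

C9H17F3O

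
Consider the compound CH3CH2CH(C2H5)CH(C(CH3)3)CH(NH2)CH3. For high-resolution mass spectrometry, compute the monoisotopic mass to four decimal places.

185.2143

Atom tally by fragment:
  CH3 → C:1 H:3
  CH2 → C:1 H:2
  CH(C2H5) → C:3 H:6
  CH(C(CH3)3) → C:5 H:10
  CH(NH2) → C:1 H:3 N:1
  CH3 → C:1 H:3
Element totals:
  C: 12
  H: 27
  N: 1
Molecular formula: C12H27N.
  M = 12(12.0) + 27(1.007825) + 14.003074
    = 144.000000 + 27.211275 + 14.003074 = 185.214349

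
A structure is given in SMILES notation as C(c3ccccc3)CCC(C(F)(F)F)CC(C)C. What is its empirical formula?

C5H7F

Atom tally by fragment:
  C6H5CH2 → C:7 H:7
  CH2 → C:1 H:2
  CH2 → C:1 H:2
  CH(CF3) → C:2 H:1 F:3
  CH2 → C:1 H:2
  CH(CH3) → C:2 H:4
  CH3 → C:1 H:3
Element totals:
  C: 15
  H: 21
  F: 3
Molecular formula: C15H21F3.
gcd of subscripts = 3; dividing each by 3:
  C: 15/3 = 5
  F: 3/3 = 1
  H: 21/3 = 7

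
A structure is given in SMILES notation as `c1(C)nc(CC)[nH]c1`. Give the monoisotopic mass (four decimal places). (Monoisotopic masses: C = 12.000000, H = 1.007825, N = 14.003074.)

110.0844

Atom tally by fragment:
  imidazole ring core → C:3 H:4 N:2
  (− 2 ring H displaced by substituents)
  + CH3 → C:1 H:3
  + C2H5 → C:2 H:5
Element totals:
  C: 6
  H: 10
  N: 2
Molecular formula: C6H10N2.
  M = 6(12.0) + 10(1.007825) + 2(14.003074)
    = 72.000000 + 10.078250 + 28.006148 = 110.084398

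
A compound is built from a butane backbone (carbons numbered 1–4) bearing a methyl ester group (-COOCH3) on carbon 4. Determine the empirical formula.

C3H6O

Atom tally by fragment:
  CH3 → C:1 H:3
  CH2 → C:1 H:2
  CH2 → C:1 H:2
  CH2COOCH3 → C:3 H:5 O:2
Element totals:
  C: 6
  H: 12
  O: 2
Molecular formula: C6H12O2.
gcd of subscripts = 2; dividing each by 2:
  C: 6/2 = 3
  H: 12/2 = 6
  O: 2/2 = 1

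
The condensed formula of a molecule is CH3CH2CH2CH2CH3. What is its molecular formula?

C5H12

Atom tally by fragment:
  CH3 → C:1 H:3
  CH2 → C:1 H:2
  CH2 → C:1 H:2
  CH2 → C:1 H:2
  CH3 → C:1 H:3
Element totals:
  C: 5
  H: 12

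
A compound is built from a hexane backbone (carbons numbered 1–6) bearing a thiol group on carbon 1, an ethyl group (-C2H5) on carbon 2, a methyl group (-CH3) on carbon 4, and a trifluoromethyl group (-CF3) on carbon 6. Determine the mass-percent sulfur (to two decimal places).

14.04%

Atom tally by fragment:
  HSCH2 → C:1 H:3 S:1
  CH(C2H5) → C:3 H:6
  CH2 → C:1 H:2
  CH(CH3) → C:2 H:4
  CH2 → C:1 H:2
  CH2CF3 → C:2 H:2 F:3
Element totals:
  C: 10
  H: 19
  F: 3
  S: 1
Molecular formula: C10H19F3S.
Molar mass = 228.316 g/mol.
Mass from S: 1 × 32.06 = 32.060 g/mol.
%S = 32.060 / 228.316 × 100 = 14.04%.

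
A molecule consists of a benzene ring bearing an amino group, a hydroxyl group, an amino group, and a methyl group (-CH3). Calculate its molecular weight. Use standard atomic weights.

Atom tally by fragment:
  benzene ring core → C:6 H:6
  (− 4 ring H displaced by substituents)
  + NH2 → N:1 H:2
  + OH → O:1 H:1
  + NH2 → N:1 H:2
  + CH3 → C:1 H:3
Element totals:
  C: 7
  H: 10
  N: 2
  O: 1
Molecular formula: C7H10N2O.
  M = 7(12.011) + 10(1.008) + 2(14.007) + 15.999
    = 84.077 + 10.080 + 28.014 + 15.999 = 138.170

138.17 g/mol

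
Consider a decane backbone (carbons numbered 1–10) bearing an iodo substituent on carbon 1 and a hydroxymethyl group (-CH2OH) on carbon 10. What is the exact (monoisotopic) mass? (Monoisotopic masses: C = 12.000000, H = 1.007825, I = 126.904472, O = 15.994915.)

298.0794

Atom tally by fragment:
  ICH2 → C:1 H:2 I:1
  CH2 → C:1 H:2
  CH2 → C:1 H:2
  CH2 → C:1 H:2
  CH2 → C:1 H:2
  CH2 → C:1 H:2
  CH2 → C:1 H:2
  CH2 → C:1 H:2
  CH2 → C:1 H:2
  CH2CH2OH → C:2 H:5 O:1
Element totals:
  C: 11
  H: 23
  I: 1
  O: 1
Molecular formula: C11H23IO.
  M = 11(12.0) + 23(1.007825) + 126.904472 + 15.994915
    = 132.000000 + 23.179975 + 126.904472 + 15.994915 = 298.079362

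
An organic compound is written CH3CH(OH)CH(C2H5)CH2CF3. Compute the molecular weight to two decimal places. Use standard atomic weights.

Atom tally by fragment:
  CH3 → C:1 H:3
  CH(OH) → C:1 H:2 O:1
  CH(C2H5) → C:3 H:6
  CH2CF3 → C:2 H:2 F:3
Element totals:
  C: 7
  H: 13
  F: 3
  O: 1
Molecular formula: C7H13F3O.
  M = 7(12.011) + 13(1.008) + 3(18.998) + 15.999
    = 84.077 + 13.104 + 56.994 + 15.999 = 170.174

170.17 g/mol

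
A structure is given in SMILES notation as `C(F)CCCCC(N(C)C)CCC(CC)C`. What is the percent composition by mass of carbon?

72.67%

Atom tally by fragment:
  FCH2 → C:1 H:2 F:1
  CH2 → C:1 H:2
  CH2 → C:1 H:2
  CH2 → C:1 H:2
  CH2 → C:1 H:2
  CH(N(CH3)2) → C:3 H:7 N:1
  CH2 → C:1 H:2
  CH2 → C:1 H:2
  CH(C2H5) → C:3 H:6
  CH3 → C:1 H:3
Element totals:
  C: 14
  H: 30
  F: 1
  N: 1
Molecular formula: C14H30FN.
Molar mass = 231.399 g/mol.
Mass from C: 14 × 12.011 = 168.154 g/mol.
%C = 168.154 / 231.399 × 100 = 72.67%.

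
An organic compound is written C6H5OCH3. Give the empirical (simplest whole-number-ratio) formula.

Element totals:
  C: 7
  H: 8
  O: 1
Molecular formula: C7H8O.
gcd of subscripts (7, 8, 1) = 1, so the empirical formula equals the molecular formula.

C7H8O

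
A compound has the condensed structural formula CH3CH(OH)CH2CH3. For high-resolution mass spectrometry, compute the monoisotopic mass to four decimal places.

74.0732

Element totals:
  C: 4
  H: 10
  O: 1
Molecular formula: C4H10O.
  M = 4(12.0) + 10(1.007825) + 15.994915
    = 48.000000 + 10.078250 + 15.994915 = 74.073165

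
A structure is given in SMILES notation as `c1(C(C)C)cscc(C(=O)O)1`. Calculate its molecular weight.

Atom tally by fragment:
  thiophene ring core → C:4 H:4 S:1
  (− 2 ring H displaced by substituents)
  + CH(CH3)2 → C:3 H:7
  + COOH → C:1 H:1 O:2
Element totals:
  C: 8
  H: 10
  O: 2
  S: 1
Molecular formula: C8H10O2S.
  M = 8(12.011) + 10(1.008) + 2(15.999) + 32.06
    = 96.088 + 10.080 + 31.998 + 32.060 = 170.226

170.23 g/mol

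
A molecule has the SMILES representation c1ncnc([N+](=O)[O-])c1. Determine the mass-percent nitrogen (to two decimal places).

33.59%

Atom tally by fragment:
  pyrimidine ring core → C:4 H:4 N:2
  (− 1 ring H displaced by substituents)
  + NO2 → N:1 O:2
Element totals:
  C: 4
  H: 3
  N: 3
  O: 2
Molecular formula: C4H3N3O2.
Molar mass = 125.087 g/mol.
Mass from N: 3 × 14.007 = 42.021 g/mol.
%N = 42.021 / 125.087 × 100 = 33.59%.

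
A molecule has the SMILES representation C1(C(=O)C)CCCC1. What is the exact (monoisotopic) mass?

112.0888

Atom tally by fragment:
  cyclopentane ring core → C:5 H:10
  (− 1 ring H displaced by substituents)
  + COCH3 → C:2 H:3 O:1
Element totals:
  C: 7
  H: 12
  O: 1
Molecular formula: C7H12O.
  M = 7(12.0) + 12(1.007825) + 15.994915
    = 84.000000 + 12.093900 + 15.994915 = 112.088815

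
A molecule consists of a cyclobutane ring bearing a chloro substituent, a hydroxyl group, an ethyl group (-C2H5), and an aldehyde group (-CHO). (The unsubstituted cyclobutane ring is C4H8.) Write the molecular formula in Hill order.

C7H11ClO2

Atom tally by fragment:
  cyclobutane ring core → C:4 H:8
  (− 4 ring H displaced by substituents)
  + Cl → Cl:1
  + OH → O:1 H:1
  + C2H5 → C:2 H:5
  + CHO → C:1 H:1 O:1
Element totals:
  C: 7
  H: 11
  Cl: 1
  O: 2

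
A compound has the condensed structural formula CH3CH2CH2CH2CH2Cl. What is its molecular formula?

Element totals:
  C: 5
  H: 11
  Cl: 1

C5H11Cl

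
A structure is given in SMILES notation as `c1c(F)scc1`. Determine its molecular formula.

Atom tally by fragment:
  thiophene ring core → C:4 H:4 S:1
  (− 1 ring H displaced by substituents)
  + F → F:1
Element totals:
  C: 4
  H: 3
  F: 1
  S: 1

C4H3FS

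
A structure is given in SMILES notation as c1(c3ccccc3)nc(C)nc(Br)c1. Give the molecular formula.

C11H9BrN2

Atom tally by fragment:
  pyrimidine ring core → C:4 H:4 N:2
  (− 3 ring H displaced by substituents)
  + C6H5 → C:6 H:5
  + CH3 → C:1 H:3
  + Br → Br:1
Element totals:
  C: 11
  H: 9
  Br: 1
  N: 2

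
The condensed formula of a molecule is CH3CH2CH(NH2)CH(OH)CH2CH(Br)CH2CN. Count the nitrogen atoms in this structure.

Element totals:
  C: 8
  H: 15
  Br: 1
  N: 2
  O: 1

2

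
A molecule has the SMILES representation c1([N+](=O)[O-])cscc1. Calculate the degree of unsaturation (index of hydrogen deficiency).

Atom tally by fragment:
  thiophene ring core → C:4 H:4 S:1
  (− 1 ring H displaced by substituents)
  + NO2 → N:1 O:2
Element totals:
  C: 4
  H: 3
  N: 1
  O: 2
  S: 1
Molecular formula: C4H3NO2S.
DoU = (2C + 2 + N − H − X) / 2 = (2·4 + 2 + 1 − 3 − 0) / 2 = 4.

4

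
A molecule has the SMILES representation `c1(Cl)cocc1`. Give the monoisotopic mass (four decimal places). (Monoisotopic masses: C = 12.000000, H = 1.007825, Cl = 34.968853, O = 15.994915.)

Atom tally by fragment:
  furan ring core → C:4 H:4 O:1
  (− 1 ring H displaced by substituents)
  + Cl → Cl:1
Element totals:
  C: 4
  H: 3
  Cl: 1
  O: 1
Molecular formula: C4H3ClO.
  M = 4(12.0) + 3(1.007825) + 34.968853 + 15.994915
    = 48.000000 + 3.023475 + 34.968853 + 15.994915 = 101.987243

101.9872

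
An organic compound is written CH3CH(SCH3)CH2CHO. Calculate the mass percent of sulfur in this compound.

Element totals:
  C: 5
  H: 10
  O: 1
  S: 1
Molecular formula: C5H10OS.
Molar mass = 118.194 g/mol.
Mass from S: 1 × 32.06 = 32.060 g/mol.
%S = 32.060 / 118.194 × 100 = 27.12%.

27.12%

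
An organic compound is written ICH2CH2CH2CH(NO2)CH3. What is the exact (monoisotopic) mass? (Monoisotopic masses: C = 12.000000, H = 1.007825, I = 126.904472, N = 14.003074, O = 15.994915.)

Element totals:
  C: 5
  H: 10
  I: 1
  N: 1
  O: 2
Molecular formula: C5H10INO2.
  M = 5(12.0) + 10(1.007825) + 126.904472 + 14.003074 + 2(15.994915)
    = 60.000000 + 10.078250 + 126.904472 + 14.003074 + 31.989830 = 242.975626

242.9756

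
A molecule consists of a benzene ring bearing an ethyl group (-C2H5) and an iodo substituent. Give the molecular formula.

Atom tally by fragment:
  benzene ring core → C:6 H:6
  (− 2 ring H displaced by substituents)
  + C2H5 → C:2 H:5
  + I → I:1
Element totals:
  C: 8
  H: 9
  I: 1

C8H9I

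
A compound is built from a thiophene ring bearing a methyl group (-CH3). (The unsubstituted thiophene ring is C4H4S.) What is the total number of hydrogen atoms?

Atom tally by fragment:
  thiophene ring core → C:4 H:4 S:1
  (− 1 ring H displaced by substituents)
  + CH3 → C:1 H:3
Element totals:
  C: 5
  H: 6
  S: 1

6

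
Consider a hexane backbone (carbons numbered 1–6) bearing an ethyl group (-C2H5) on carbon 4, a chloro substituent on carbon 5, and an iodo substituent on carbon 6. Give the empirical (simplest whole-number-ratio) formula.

Atom tally by fragment:
  CH3 → C:1 H:3
  CH2 → C:1 H:2
  CH2 → C:1 H:2
  CH(C2H5) → C:3 H:6
  CH(Cl) → C:1 H:1 Cl:1
  CH2I → C:1 H:2 I:1
Element totals:
  C: 8
  H: 16
  Cl: 1
  I: 1
Molecular formula: C8H16ClI.
gcd of subscripts (8, 1, 16, 1) = 1, so the empirical formula equals the molecular formula.

C8H16ClI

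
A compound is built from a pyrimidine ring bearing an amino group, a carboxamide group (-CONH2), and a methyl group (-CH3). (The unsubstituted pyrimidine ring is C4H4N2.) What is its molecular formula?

C6H8N4O

Atom tally by fragment:
  pyrimidine ring core → C:4 H:4 N:2
  (− 3 ring H displaced by substituents)
  + NH2 → N:1 H:2
  + CONH2 → C:1 H:2 O:1 N:1
  + CH3 → C:1 H:3
Element totals:
  C: 6
  H: 8
  N: 4
  O: 1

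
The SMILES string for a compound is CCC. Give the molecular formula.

C3H8

Atom tally by fragment:
  CH3 → C:1 H:3
  CH2 → C:1 H:2
  CH3 → C:1 H:3
Element totals:
  C: 3
  H: 8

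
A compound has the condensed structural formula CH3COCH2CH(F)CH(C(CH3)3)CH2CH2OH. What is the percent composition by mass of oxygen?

Atom tally by fragment:
  CH3COCH2 → C:3 H:5 O:1
  CH(F) → C:1 H:1 F:1
  CH(C(CH3)3) → C:5 H:10
  CH2 → C:1 H:2
  CH2OH → C:1 H:3 O:1
Element totals:
  C: 11
  H: 21
  F: 1
  O: 2
Molecular formula: C11H21FO2.
Molar mass = 204.285 g/mol.
Mass from O: 2 × 15.999 = 31.998 g/mol.
%O = 31.998 / 204.285 × 100 = 15.66%.

15.66%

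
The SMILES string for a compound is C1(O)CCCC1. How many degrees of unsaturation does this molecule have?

1

Atom tally by fragment:
  cyclopentane ring core → C:5 H:10
  (− 1 ring H displaced by substituents)
  + OH → O:1 H:1
Element totals:
  C: 5
  H: 10
  O: 1
Molecular formula: C5H10O.
DoU = (2C + 2 + N − H − X) / 2 = (2·5 + 2 + 0 − 10 − 0) / 2 = 1.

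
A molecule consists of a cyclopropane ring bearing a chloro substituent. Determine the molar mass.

76.52 g/mol

Atom tally by fragment:
  cyclopropane ring core → C:3 H:6
  (− 1 ring H displaced by substituents)
  + Cl → Cl:1
Element totals:
  C: 3
  H: 5
  Cl: 1
Molecular formula: C3H5Cl.
  M = 3(12.011) + 5(1.008) + 35.45
    = 36.033 + 5.040 + 35.450 = 76.523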